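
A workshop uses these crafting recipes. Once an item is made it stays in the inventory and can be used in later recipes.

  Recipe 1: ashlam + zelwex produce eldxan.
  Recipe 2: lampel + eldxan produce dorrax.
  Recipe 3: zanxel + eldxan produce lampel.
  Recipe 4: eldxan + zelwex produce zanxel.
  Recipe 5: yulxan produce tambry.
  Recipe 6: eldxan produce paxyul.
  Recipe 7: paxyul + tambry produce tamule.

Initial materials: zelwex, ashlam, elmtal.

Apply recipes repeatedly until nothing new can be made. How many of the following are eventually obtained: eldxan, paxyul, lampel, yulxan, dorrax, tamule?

4

ashlam + zelwex → eldxan (Recipe 1).
eldxan → paxyul (Recipe 6).
Using Recipe 4, eldxan and zelwex make zanxel.
Using Recipe 3, zanxel and eldxan make lampel.
lampel + eldxan → dorrax (Recipe 2).
eldxan: reached.
paxyul: reached.
lampel: reached.
No rule produces yulxan, and it is not given.
dorrax: reached.
tamule would need paxyul and tambry (Recipe 7), but tambry is never obtained.
Reached: eldxan, paxyul, lampel, and dorrax — 4 of the 6.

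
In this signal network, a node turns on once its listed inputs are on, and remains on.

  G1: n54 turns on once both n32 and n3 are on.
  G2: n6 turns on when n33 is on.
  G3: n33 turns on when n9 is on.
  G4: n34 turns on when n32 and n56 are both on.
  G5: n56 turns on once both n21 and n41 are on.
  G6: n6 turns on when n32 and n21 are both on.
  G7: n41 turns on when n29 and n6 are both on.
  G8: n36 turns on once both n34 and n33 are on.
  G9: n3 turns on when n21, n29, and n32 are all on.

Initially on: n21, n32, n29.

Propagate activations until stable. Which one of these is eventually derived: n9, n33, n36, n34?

n34

G6: n32 and n21 on → n6 on.
n29 and n6 are on, so n41 turns on (G7).
n21 and n41 are on, so n56 turns on (G5).
n32 and n56 are on, so n34 turns on (G4).
No rule produces n9, and it is not given. n36 would need n34 and n33 (G8), but n33 never turns on. n33 would need n9 (G3), but n9 never turns on.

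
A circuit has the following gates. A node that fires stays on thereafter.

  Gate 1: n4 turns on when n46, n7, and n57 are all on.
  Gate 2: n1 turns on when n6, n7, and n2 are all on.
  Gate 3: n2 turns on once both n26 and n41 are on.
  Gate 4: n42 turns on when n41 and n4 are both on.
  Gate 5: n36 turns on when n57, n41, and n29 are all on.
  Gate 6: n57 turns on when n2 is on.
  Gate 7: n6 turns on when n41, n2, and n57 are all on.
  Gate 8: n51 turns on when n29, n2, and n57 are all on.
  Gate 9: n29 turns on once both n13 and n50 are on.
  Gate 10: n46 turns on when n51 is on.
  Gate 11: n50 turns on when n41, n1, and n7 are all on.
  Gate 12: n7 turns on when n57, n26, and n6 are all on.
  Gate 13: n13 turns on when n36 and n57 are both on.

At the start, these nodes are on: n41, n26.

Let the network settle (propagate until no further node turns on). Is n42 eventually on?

n42 would need n41 and n4 (Gate 4), but n4 never turns on.

No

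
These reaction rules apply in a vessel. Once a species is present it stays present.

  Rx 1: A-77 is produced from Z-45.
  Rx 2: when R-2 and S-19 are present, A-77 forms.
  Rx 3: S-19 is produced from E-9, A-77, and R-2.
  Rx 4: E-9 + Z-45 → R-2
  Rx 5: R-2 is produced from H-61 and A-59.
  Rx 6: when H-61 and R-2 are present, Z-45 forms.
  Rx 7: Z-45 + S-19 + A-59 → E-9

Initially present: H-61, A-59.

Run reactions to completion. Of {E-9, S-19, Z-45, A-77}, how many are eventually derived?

H-61 and A-59 present → R-2 forms (Rx 5).
H-61 and R-2 present → Z-45 forms (Rx 6).
Z-45 present → A-77 forms (Rx 1).
E-9 would need Z-45, S-19, and A-59 (Rx 7), but S-19 never forms.
S-19 would need E-9, A-77, and R-2 (Rx 3), but E-9 never forms.
Z-45: reached.
A-77: reached.
Reached: Z-45 and A-77 — 2 of the 4.

2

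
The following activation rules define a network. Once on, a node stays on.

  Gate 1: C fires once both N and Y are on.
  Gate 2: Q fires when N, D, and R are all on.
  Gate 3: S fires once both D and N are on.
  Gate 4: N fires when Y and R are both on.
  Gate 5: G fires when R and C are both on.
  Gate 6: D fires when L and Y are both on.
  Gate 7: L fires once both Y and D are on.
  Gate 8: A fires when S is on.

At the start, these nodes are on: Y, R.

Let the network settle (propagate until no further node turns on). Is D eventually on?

D would need L and Y (Gate 6), but L never turns on.

No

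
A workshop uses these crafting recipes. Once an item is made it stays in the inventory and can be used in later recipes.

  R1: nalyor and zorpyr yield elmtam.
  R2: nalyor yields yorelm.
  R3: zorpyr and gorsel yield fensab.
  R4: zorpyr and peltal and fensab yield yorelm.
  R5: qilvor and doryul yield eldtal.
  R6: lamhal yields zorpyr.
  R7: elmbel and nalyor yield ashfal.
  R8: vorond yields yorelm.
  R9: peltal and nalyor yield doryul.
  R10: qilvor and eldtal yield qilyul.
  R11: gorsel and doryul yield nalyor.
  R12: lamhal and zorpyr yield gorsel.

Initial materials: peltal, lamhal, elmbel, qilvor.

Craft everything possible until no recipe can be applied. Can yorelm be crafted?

Yes

Using R6, lamhal makes zorpyr.
Using R12, lamhal and zorpyr make gorsel.
Using R3, zorpyr and gorsel make fensab.
Using R4, zorpyr, peltal, and fensab make yorelm.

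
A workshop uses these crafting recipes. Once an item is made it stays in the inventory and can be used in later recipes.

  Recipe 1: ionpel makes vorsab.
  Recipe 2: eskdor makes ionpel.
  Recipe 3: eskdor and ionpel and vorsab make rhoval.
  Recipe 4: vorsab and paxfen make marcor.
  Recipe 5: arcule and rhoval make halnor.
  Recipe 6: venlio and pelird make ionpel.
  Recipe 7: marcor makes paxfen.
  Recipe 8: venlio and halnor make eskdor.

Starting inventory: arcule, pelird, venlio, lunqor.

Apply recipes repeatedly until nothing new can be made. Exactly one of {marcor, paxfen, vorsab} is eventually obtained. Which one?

Using Recipe 6, venlio and pelird make ionpel.
Using Recipe 1, ionpel makes vorsab.
paxfen would need marcor (Recipe 7), but marcor is never obtained. marcor would need vorsab and paxfen (Recipe 4), but paxfen is never obtained.

vorsab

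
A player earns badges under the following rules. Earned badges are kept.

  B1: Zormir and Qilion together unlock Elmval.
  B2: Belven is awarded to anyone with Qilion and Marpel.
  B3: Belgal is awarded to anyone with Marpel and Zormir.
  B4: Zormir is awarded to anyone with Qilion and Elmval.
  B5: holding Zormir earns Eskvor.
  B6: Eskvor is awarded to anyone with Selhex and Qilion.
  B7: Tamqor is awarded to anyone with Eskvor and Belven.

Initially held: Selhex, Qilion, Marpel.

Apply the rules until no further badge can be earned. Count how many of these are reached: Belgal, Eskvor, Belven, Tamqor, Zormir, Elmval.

With Selhex and Qilion, Eskvor is earned (B6).
With Qilion and Marpel, Belven is earned (B2).
With Eskvor and Belven, Tamqor is earned (B7).
Belgal would need Marpel and Zormir (B3), but Zormir is never earned.
Eskvor: reached.
Belven: reached.
Tamqor: reached.
Zormir would need Qilion and Elmval (B4), but Elmval is never earned.
Elmval would need Zormir and Qilion (B1), but Zormir is never earned.
Reached: Eskvor, Belven, and Tamqor — 3 of the 6.

3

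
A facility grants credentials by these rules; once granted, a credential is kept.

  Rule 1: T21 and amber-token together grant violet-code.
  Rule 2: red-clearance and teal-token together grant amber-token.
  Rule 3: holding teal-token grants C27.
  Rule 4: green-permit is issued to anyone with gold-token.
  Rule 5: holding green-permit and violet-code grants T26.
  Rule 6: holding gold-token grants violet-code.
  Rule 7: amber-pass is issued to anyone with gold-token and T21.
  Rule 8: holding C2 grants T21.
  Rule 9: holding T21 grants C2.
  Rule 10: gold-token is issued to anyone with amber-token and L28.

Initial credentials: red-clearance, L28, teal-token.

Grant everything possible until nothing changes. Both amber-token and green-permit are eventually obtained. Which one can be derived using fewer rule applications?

amber-token

amber-token: Holding red-clearance and teal-token grants amber-token (Rule 2). [1 rule application]
green-permit: Holding red-clearance and teal-token grants amber-token (Rule 2). Holding amber-token and L28 grants gold-token (Rule 10). Holding gold-token grants green-permit (Rule 4). [3 rule applications]
amber-token needs fewer.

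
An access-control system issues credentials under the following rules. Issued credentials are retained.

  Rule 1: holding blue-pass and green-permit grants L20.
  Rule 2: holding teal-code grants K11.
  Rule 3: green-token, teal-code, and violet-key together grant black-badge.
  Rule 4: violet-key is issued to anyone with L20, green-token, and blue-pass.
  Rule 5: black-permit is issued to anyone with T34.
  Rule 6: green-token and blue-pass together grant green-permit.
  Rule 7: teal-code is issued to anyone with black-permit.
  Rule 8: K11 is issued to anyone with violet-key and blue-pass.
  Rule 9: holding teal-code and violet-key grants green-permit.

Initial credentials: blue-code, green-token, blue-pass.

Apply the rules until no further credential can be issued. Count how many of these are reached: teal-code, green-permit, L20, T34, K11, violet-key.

4

Holding green-token and blue-pass grants green-permit (Rule 6).
Holding blue-pass and green-permit grants L20 (Rule 1).
Holding L20, green-token, and blue-pass grants violet-key (Rule 4).
Holding violet-key and blue-pass grants K11 (Rule 8).
teal-code would need black-permit (Rule 7), but black-permit is never granted.
green-permit: reached.
L20: reached.
No rule produces T34, and it is not given.
K11: reached.
violet-key: reached.
Reached: green-permit, L20, K11, and violet-key — 4 of the 6.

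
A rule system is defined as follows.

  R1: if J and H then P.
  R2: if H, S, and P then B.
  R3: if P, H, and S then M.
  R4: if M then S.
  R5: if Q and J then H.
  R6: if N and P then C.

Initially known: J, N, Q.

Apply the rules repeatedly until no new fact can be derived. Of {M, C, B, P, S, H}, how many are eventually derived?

Q and J hold, so H follows (R5).
J and H hold, so P follows (R1).
N and P hold, so C follows (R6).
M would need P, H, and S (R3), but S is never established.
C: reached.
B would need H, S, and P (R2), but S is never established.
P: reached.
S would need M (R4), but M is never established.
H: reached.
Reached: C, P, and H — 3 of the 6.

3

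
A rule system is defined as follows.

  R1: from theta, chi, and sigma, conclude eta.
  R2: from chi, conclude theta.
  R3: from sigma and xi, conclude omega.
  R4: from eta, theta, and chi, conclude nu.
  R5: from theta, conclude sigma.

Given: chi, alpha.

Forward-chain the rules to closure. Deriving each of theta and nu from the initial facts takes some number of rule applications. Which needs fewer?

theta

theta: From chi, R2 gives theta. [1 rule application]
nu: From chi, R2 gives theta. From theta, R5 gives sigma. From theta, chi, and sigma, R1 gives eta. eta, theta, and chi hold, so nu follows (R4). [4 rule applications]
theta needs fewer.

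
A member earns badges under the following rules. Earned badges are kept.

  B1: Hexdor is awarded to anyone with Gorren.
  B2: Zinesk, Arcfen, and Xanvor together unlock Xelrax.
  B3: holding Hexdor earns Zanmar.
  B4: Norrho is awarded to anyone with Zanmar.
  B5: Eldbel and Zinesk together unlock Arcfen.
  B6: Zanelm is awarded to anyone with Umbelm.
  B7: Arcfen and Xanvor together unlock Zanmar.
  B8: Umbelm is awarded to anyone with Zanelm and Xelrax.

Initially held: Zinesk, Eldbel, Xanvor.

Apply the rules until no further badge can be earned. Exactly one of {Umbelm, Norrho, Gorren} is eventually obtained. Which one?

With Eldbel and Zinesk, Arcfen is earned (B5).
With Arcfen and Xanvor, Zanmar is earned (B7).
With Zanmar, Norrho is earned (B4).
No rule produces Gorren, and it is not given. Umbelm would need Zanelm and Xelrax (B8), but Zanelm is never earned.

Norrho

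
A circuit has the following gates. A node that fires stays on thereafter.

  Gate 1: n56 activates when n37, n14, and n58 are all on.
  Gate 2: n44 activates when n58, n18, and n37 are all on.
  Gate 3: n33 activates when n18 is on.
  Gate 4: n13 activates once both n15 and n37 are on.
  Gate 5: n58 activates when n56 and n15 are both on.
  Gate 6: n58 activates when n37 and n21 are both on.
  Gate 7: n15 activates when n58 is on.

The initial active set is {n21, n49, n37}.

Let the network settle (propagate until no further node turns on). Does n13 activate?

Yes

n37 and n21 are on, so n58 activates (Gate 6).
n58 is on, so n15 activates (Gate 7).
Gate 4: n15 and n37 on → n13 on.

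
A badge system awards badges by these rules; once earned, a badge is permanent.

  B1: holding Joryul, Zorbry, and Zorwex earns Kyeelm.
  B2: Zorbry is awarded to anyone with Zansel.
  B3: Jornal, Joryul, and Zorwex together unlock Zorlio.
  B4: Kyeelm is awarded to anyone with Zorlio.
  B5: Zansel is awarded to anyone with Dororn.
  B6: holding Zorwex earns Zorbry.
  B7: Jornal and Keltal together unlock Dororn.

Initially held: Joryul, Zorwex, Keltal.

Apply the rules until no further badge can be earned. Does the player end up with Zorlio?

No

Zorlio would need Jornal, Joryul, and Zorwex (B3), but Jornal is never earned.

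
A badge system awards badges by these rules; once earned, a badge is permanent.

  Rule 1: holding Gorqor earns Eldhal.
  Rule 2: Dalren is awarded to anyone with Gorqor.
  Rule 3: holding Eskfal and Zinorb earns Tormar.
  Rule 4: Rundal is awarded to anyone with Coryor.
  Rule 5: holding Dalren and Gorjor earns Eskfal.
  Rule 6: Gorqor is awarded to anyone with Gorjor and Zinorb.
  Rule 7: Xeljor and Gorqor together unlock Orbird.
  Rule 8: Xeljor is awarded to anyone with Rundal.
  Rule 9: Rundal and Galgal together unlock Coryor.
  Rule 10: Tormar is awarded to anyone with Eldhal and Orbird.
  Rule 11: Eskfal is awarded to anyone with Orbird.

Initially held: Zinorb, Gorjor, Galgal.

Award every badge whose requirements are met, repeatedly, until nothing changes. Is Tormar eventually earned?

With Gorjor and Zinorb, Gorqor is earned (Rule 6).
With Gorqor, Dalren is earned (Rule 2).
With Dalren and Gorjor, Eskfal is earned (Rule 5).
With Eskfal and Zinorb, Tormar is earned (Rule 3).

Yes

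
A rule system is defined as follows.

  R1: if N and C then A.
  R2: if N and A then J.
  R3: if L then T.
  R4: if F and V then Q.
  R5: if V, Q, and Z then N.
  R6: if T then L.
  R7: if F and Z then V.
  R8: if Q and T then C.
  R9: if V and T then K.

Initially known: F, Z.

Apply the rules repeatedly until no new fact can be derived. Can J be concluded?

No

J would need N and A (R2), but A is never established.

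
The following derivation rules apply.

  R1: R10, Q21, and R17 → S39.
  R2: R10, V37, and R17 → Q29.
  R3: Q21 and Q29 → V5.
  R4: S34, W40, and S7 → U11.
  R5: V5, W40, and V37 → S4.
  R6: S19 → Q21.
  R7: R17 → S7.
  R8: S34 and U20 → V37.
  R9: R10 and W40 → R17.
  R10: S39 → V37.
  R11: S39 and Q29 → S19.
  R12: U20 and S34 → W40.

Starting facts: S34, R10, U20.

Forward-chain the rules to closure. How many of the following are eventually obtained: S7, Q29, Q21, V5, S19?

2

U20 and S34 hold, so W40 follows (R12).
From S34 and U20, R8 gives V37.
R10 and W40 hold, so R17 follows (R9).
R17 holds, so S7 follows (R7).
R10, V37, and R17 hold, so Q29 follows (R2).
S7: reached.
Q29: reached.
Q21 would need S19 (R6), but S19 is never established.
V5 would need Q21 and Q29 (R3), but Q21 is never established.
S19 would need S39 and Q29 (R11), but S39 is never established.
Reached: S7 and Q29 — 2 of the 5.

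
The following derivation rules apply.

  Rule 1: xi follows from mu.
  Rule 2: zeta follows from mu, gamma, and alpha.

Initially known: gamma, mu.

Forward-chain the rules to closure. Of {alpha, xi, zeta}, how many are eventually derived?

1

mu holds, so xi follows (Rule 1).
No rule produces alpha, and it is not given.
xi: reached.
zeta would need mu, gamma, and alpha (Rule 2), but alpha is never established.
Reached: xi — 1 of the 3.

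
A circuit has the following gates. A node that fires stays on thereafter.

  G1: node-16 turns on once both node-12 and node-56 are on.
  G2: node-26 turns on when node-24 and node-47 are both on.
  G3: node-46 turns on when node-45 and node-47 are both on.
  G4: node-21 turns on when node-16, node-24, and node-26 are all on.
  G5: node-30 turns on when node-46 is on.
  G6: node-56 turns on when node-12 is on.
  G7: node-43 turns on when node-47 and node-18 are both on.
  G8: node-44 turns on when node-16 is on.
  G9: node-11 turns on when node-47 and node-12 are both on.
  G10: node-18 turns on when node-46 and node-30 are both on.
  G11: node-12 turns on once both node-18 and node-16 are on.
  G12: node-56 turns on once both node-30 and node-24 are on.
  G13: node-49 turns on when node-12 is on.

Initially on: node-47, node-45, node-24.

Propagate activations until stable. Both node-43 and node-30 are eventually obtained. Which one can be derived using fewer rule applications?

node-30

node-30: node-45 and node-47 are on, so node-46 turns on (G3). G5: node-46 on → node-30 on. [2 rule applications]
node-43: G3: node-45 and node-47 on → node-46 on. node-46 is on, so node-30 turns on (G5). G10: node-46 and node-30 on → node-18 on. node-47 and node-18 are on, so node-43 turns on (G7). [4 rule applications]
node-30 needs fewer.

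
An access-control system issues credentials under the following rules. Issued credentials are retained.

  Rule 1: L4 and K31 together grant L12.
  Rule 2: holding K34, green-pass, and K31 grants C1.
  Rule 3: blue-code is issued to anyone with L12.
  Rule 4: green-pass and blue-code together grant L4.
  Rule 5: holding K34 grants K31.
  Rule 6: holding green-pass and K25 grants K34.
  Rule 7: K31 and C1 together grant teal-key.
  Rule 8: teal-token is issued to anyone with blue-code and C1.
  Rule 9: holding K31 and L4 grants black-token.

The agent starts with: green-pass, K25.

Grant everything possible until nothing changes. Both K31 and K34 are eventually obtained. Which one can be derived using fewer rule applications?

K34: Holding green-pass and K25 grants K34 (Rule 6). [1 rule application]
K31: Holding green-pass and K25 grants K34 (Rule 6). Holding K34 grants K31 (Rule 5). [2 rule applications]
K34 needs fewer.

K34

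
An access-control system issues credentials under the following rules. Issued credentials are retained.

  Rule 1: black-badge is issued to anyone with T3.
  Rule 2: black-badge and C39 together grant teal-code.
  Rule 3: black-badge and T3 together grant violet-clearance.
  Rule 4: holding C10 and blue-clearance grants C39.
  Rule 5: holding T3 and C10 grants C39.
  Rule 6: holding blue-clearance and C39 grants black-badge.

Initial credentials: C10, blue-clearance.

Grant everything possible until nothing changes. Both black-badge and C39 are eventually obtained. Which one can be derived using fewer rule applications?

C39

C39: Holding C10 and blue-clearance grants C39 (Rule 4). [1 rule application]
black-badge: Holding C10 and blue-clearance grants C39 (Rule 4). Holding blue-clearance and C39 grants black-badge (Rule 6). [2 rule applications]
C39 needs fewer.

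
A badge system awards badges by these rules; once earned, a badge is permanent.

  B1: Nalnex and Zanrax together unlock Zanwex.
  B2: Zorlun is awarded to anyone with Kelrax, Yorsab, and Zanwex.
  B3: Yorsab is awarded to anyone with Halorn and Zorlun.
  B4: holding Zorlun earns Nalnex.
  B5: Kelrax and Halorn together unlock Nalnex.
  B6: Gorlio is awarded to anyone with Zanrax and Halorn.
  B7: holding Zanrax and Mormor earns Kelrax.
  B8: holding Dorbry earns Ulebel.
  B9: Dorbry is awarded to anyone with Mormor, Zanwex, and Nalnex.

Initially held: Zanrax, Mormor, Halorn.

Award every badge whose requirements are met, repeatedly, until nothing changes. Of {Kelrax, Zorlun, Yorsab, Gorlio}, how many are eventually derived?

2

With Zanrax and Halorn, Gorlio is earned (B6).
With Zanrax and Mormor, Kelrax is earned (B7).
Kelrax: reached.
Zorlun would need Kelrax, Yorsab, and Zanwex (B2), but Yorsab is never earned.
Yorsab would need Halorn and Zorlun (B3), but Zorlun is never earned.
Gorlio: reached.
Reached: Kelrax and Gorlio — 2 of the 4.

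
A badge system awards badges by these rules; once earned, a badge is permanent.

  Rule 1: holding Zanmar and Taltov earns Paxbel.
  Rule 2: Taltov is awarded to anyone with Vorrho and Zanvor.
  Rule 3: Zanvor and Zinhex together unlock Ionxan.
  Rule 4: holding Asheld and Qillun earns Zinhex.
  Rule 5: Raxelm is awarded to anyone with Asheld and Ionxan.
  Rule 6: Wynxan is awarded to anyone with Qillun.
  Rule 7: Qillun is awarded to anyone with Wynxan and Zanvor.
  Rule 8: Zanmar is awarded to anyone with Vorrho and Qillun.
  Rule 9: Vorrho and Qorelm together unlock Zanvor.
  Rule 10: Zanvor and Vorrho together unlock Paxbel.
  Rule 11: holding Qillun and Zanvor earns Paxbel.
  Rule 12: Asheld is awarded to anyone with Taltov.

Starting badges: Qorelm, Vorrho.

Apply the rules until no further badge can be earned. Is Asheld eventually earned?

With Vorrho and Qorelm, Zanvor is earned (Rule 9).
With Vorrho and Zanvor, Taltov is earned (Rule 2).
With Taltov, Asheld is earned (Rule 12).

Yes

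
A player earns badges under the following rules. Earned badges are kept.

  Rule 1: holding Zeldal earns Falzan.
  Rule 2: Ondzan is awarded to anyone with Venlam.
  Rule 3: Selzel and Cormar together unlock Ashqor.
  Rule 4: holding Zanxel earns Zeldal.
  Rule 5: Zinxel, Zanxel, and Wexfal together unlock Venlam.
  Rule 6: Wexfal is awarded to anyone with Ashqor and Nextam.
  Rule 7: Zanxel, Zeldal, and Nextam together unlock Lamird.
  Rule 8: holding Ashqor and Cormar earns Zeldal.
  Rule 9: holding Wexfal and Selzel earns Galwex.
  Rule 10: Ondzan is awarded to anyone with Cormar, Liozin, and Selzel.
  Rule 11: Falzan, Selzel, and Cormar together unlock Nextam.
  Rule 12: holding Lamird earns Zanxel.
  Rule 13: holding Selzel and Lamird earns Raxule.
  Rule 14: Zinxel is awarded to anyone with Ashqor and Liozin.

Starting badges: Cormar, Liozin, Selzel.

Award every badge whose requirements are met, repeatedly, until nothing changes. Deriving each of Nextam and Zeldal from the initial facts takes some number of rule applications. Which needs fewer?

Zeldal: With Selzel and Cormar, Ashqor is earned (Rule 3). With Ashqor and Cormar, Zeldal is earned (Rule 8). [2 rule applications]
Nextam: With Selzel and Cormar, Ashqor is earned (Rule 3). With Ashqor and Cormar, Zeldal is earned (Rule 8). With Zeldal, Falzan is earned (Rule 1). With Falzan, Selzel, and Cormar, Nextam is earned (Rule 11). [4 rule applications]
Zeldal needs fewer.

Zeldal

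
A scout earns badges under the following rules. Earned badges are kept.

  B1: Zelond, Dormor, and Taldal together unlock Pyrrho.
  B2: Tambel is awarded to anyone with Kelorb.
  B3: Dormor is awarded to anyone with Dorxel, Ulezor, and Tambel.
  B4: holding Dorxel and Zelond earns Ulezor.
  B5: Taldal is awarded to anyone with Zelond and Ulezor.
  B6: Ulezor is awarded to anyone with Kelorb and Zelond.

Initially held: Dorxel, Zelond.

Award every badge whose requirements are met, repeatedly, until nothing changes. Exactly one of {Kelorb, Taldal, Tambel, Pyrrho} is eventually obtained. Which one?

With Dorxel and Zelond, Ulezor is earned (B4).
With Zelond and Ulezor, Taldal is earned (B5).
Pyrrho would need Zelond, Dormor, and Taldal (B1), but Dormor is never earned. Tambel would need Kelorb (B2), but Kelorb is never earned. No rule produces Kelorb, and it is not given.

Taldal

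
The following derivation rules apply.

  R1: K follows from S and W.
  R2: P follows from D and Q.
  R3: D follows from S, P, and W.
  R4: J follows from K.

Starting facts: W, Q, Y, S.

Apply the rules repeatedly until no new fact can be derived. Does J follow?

From S and W, R1 gives K.
K holds, so J follows (R4).

Yes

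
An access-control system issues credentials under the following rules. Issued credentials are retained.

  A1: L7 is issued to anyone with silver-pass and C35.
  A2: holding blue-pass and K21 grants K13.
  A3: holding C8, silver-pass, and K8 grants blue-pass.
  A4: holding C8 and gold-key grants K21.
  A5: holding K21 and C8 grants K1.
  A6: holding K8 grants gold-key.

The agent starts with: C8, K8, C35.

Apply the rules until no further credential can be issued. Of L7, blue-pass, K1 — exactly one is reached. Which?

Holding K8 grants gold-key (A6).
Holding C8 and gold-key grants K21 (A4).
Holding K21 and C8 grants K1 (A5).
blue-pass would need C8, silver-pass, and K8 (A3), but silver-pass is never granted. L7 would need silver-pass and C35 (A1), but silver-pass is never granted.

K1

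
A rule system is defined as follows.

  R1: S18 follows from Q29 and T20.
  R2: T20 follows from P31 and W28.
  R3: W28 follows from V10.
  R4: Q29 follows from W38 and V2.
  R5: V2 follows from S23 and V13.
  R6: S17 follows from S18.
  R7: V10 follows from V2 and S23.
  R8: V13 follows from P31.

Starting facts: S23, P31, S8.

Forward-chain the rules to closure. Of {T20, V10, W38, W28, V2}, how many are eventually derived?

4

P31 holds, so V13 follows (R8).
From S23 and V13, R5 gives V2.
V2 and S23 hold, so V10 follows (R7).
V10 holds, so W28 follows (R3).
P31 and W28 hold, so T20 follows (R2).
T20: reached.
V10: reached.
No rule produces W38, and it is not given.
W28: reached.
V2: reached.
Reached: T20, V10, W28, and V2 — 4 of the 5.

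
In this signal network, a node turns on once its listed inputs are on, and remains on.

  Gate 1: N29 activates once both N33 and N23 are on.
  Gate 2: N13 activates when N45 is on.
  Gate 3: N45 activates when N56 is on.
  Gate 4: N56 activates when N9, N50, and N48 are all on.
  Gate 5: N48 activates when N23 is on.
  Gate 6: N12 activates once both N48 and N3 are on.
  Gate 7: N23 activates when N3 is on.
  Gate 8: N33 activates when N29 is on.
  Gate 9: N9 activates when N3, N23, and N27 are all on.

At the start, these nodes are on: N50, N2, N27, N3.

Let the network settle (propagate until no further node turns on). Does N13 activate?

Yes

N3 is on, so N23 activates (Gate 7).
N3, N23, and N27 are on, so N9 activates (Gate 9).
Gate 5: N23 on → N48 on.
Gate 4: N9, N50, and N48 on → N56 on.
Gate 3: N56 on → N45 on.
Gate 2: N45 on → N13 on.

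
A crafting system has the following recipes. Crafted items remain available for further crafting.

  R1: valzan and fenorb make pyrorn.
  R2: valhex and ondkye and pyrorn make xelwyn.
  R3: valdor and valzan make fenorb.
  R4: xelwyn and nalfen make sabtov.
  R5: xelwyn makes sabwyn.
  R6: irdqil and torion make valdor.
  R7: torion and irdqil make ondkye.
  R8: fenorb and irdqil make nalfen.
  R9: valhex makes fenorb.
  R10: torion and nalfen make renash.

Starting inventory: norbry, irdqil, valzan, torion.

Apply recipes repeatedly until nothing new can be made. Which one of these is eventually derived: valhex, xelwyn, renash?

irdqil and torion → valdor (R6).
Using R3, valdor and valzan make fenorb.
Using R8, fenorb and irdqil make nalfen.
Using R10, torion and nalfen make renash.
No rule produces valhex, and it is not given. xelwyn would need valhex, ondkye, and pyrorn (R2), but valhex is never obtained.

renash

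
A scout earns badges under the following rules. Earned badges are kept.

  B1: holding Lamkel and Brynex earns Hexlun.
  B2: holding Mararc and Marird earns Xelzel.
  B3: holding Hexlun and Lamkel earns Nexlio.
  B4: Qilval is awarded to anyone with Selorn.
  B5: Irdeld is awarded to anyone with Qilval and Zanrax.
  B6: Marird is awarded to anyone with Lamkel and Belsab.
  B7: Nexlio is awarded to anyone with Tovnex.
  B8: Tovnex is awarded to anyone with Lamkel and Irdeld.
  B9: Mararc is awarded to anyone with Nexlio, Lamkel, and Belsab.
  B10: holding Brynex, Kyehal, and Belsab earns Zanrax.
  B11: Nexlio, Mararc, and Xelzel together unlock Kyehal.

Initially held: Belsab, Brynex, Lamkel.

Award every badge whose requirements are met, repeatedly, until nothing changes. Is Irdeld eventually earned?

Irdeld would need Qilval and Zanrax (B5), but Qilval is never earned.

No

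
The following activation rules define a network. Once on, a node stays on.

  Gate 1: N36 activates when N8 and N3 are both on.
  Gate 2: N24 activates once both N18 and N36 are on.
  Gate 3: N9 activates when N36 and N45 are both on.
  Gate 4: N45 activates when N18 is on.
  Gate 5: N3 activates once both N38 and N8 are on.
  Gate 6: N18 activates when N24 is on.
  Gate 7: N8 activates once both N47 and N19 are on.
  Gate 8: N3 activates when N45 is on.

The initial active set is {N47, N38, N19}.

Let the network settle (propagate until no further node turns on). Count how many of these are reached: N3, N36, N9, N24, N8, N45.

3

N47 and N19 are on, so N8 activates (Gate 7).
N38 and N8 are on, so N3 activates (Gate 5).
Gate 1: N8 and N3 on → N36 on.
N3: reached.
N36: reached.
N9 would need N36 and N45 (Gate 3), but N45 never turns on.
N24 would need N18 and N36 (Gate 2), but N18 never turns on.
N8: reached.
N45 would need N18 (Gate 4), but N18 never turns on.
Reached: N3, N36, and N8 — 3 of the 6.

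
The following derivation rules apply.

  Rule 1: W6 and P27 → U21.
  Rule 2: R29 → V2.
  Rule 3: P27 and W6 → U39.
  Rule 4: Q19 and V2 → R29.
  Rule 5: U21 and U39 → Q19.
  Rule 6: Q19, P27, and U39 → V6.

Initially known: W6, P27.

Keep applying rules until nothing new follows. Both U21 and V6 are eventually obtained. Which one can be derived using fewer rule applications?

U21: From W6 and P27, Rule 1 gives U21. [1 rule application]
V6: From W6 and P27, Rule 1 gives U21. From P27 and W6, Rule 3 gives U39. U21 and U39 hold, so Q19 follows (Rule 5). Q19, P27, and U39 hold, so V6 follows (Rule 6). [4 rule applications]
U21 needs fewer.

U21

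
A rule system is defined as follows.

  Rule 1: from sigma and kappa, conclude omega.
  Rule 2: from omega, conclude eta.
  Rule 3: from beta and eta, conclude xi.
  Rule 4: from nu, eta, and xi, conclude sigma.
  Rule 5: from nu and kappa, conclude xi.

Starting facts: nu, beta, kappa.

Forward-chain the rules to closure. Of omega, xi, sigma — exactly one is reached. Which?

From nu and kappa, Rule 5 gives xi.
sigma would need nu, eta, and xi (Rule 4), but eta is never established. omega would need sigma and kappa (Rule 1), but sigma is never established.

xi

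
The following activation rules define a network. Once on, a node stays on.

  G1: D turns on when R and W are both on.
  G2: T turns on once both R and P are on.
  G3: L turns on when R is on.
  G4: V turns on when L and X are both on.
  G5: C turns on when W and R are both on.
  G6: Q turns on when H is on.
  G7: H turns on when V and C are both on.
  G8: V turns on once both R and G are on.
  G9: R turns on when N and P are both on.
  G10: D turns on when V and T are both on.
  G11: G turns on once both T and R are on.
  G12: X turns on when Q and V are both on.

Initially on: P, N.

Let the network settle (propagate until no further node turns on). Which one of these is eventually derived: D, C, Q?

G9: N and P on → R on.
G2: R and P on → T on.
G11: T and R on → G on.
R and G are on, so V turns on (G8).
V and T are on, so D turns on (G10).
Q would need H (G6), but H never turns on. C would need W and R (G5), but W never turns on.

D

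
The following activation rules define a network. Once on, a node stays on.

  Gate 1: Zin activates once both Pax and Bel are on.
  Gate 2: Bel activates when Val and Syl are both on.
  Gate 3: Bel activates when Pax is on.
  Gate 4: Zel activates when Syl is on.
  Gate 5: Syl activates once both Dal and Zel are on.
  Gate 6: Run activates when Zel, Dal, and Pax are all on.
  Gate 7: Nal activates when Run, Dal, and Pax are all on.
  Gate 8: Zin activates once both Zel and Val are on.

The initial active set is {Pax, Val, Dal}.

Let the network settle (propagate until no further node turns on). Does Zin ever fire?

Gate 3: Pax on → Bel on.
Pax and Bel are on, so Zin activates (Gate 1).

Yes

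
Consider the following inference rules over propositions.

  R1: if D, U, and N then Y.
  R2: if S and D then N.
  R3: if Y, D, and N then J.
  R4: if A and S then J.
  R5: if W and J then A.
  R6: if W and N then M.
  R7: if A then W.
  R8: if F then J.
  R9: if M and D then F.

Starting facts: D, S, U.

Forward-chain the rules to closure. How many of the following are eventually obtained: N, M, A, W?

From S and D, R2 gives N.
N: reached.
M would need W and N (R6), but W is never established.
A would need W and J (R5), but W is never established.
W would need A (R7), but A is never established.
Reached: N — 1 of the 4.

1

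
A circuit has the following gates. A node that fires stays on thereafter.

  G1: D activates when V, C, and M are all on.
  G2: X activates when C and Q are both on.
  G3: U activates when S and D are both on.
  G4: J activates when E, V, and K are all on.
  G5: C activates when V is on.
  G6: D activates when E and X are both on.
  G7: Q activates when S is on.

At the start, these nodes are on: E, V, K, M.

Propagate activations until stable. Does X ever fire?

X would need C and Q (G2), but Q never turns on.

No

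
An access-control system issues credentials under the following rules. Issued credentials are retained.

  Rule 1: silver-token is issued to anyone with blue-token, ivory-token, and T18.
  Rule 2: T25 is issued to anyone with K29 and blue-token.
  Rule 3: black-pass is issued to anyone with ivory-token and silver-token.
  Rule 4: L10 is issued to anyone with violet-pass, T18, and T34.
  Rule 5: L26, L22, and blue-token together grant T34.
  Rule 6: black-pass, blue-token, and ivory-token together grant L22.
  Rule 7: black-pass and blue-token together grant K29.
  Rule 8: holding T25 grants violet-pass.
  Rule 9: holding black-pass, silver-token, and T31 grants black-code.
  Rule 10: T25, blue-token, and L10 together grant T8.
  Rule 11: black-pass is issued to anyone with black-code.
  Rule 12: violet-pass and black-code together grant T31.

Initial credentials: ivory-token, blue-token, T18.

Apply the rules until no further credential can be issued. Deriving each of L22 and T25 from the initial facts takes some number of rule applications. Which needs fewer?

L22

L22: Holding blue-token, ivory-token, and T18 grants silver-token (Rule 1). Holding ivory-token and silver-token grants black-pass (Rule 3). Holding black-pass, blue-token, and ivory-token grants L22 (Rule 6). [3 rule applications]
T25: Holding blue-token, ivory-token, and T18 grants silver-token (Rule 1). Holding ivory-token and silver-token grants black-pass (Rule 3). Holding black-pass and blue-token grants K29 (Rule 7). Holding K29 and blue-token grants T25 (Rule 2). [4 rule applications]
L22 needs fewer.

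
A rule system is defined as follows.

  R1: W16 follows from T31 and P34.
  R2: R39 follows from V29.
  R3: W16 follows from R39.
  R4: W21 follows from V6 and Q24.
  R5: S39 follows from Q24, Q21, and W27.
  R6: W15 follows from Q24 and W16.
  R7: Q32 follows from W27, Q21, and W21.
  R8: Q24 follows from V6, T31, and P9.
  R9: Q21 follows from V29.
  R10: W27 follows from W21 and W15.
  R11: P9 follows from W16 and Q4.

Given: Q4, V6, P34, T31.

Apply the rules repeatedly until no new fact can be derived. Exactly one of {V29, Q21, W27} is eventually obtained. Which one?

From T31 and P34, R1 gives W16.
W16 and Q4 hold, so P9 follows (R11).
V6, T31, and P9 hold, so Q24 follows (R8).
Q24 and W16 hold, so W15 follows (R6).
V6 and Q24 hold, so W21 follows (R4).
From W21 and W15, R10 gives W27.
Q21 would need V29 (R9), but V29 is never established. No rule produces V29, and it is not given.

W27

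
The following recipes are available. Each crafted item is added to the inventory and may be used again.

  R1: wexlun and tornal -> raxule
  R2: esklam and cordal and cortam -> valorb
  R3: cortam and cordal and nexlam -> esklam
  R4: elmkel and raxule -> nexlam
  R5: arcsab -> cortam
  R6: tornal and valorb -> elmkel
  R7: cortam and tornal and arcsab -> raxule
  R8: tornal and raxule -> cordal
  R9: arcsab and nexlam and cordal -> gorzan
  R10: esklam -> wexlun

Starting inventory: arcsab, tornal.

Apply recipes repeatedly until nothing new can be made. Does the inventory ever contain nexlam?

No

nexlam would need elmkel and raxule (R4), but elmkel is never obtained.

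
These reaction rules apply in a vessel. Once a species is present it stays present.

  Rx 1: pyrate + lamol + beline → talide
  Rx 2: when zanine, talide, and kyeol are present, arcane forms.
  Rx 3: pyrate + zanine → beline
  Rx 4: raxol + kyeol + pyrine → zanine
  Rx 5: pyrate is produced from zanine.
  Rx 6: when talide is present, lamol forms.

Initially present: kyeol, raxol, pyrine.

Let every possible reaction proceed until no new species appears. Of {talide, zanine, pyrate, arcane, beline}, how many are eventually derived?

raxol, kyeol, and pyrine present → zanine forms (Rx 4).
zanine present → pyrate forms (Rx 5).
pyrate and zanine present → beline forms (Rx 3).
talide would need pyrate, lamol, and beline (Rx 1), but lamol never forms.
zanine: reached.
pyrate: reached.
arcane would need zanine, talide, and kyeol (Rx 2), but talide never forms.
beline: reached.
Reached: zanine, pyrate, and beline — 3 of the 5.

3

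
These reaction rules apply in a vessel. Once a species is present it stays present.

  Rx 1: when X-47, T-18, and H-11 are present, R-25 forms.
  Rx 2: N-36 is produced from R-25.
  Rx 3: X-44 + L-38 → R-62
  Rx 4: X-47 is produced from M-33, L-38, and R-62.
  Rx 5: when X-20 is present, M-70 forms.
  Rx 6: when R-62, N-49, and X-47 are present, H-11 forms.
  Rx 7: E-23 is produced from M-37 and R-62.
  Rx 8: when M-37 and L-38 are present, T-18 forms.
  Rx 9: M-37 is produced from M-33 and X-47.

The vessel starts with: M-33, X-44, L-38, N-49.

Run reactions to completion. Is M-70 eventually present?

No

M-70 would need X-20 (Rx 5), but X-20 never forms.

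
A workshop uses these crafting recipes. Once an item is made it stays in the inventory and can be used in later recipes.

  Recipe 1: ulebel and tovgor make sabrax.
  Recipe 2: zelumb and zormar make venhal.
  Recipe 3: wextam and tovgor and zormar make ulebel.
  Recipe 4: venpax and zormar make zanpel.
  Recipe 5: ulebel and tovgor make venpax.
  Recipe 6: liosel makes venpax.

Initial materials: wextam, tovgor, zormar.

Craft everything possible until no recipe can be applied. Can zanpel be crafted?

Using Recipe 3, wextam, tovgor, and zormar make ulebel.
Using Recipe 5, ulebel and tovgor make venpax.
Using Recipe 4, venpax and zormar make zanpel.

Yes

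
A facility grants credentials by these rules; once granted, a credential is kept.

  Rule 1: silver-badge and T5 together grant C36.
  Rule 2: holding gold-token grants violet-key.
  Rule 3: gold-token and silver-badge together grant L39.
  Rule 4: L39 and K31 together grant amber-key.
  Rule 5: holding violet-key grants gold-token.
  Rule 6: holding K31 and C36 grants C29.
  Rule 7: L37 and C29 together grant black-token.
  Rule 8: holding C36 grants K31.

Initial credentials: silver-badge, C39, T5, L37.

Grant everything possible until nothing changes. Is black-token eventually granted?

Holding silver-badge and T5 grants C36 (Rule 1).
Holding C36 grants K31 (Rule 8).
Holding K31 and C36 grants C29 (Rule 6).
Holding L37 and C29 grants black-token (Rule 7).

Yes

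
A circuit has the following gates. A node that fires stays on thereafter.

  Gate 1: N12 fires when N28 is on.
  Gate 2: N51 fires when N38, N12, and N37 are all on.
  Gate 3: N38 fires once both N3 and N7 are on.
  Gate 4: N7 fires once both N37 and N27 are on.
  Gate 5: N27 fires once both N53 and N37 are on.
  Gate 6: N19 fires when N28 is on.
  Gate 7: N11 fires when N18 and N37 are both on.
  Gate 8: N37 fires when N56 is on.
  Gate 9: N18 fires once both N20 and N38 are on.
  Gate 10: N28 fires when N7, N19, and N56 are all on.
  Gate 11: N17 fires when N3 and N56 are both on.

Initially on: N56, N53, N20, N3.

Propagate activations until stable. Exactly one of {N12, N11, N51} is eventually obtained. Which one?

Gate 8: N56 on → N37 on.
N53 and N37 are on, so N27 fires (Gate 5).
Gate 4: N37 and N27 on → N7 on.
N3 and N7 are on, so N38 fires (Gate 3).
N20 and N38 are on, so N18 fires (Gate 9).
N18 and N37 are on, so N11 fires (Gate 7).
N51 would need N38, N12, and N37 (Gate 2), but N12 never turns on. N12 would need N28 (Gate 1), but N28 never turns on.

N11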